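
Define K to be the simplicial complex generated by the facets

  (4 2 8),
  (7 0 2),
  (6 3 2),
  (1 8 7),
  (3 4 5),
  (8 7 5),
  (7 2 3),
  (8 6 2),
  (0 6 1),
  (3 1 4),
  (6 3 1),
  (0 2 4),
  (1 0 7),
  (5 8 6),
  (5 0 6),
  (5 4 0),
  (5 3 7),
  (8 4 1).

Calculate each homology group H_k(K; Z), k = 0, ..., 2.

H_0 ≅ Z,  H_1 ≅ Z^2,  H_2 ≅ Z.

We work with the vertex ordering 0 < 1 < 2 < 3 < 4 < 5 < 6 < 7 < 8. The simplices of K, each written with vertices in increasing order, are:

  0-simplices (9): [0], [1], [2], [3], [4], [5], [6], [7], [8]
  1-simplices (27): (27 of them)
  2-simplices (18): [0,1,6], [0,1,7], [0,2,4], [0,2,7], [0,4,5], [0,5,6], [1,3,4], [1,3,6], [1,4,8], [1,7,8], [2,3,6], [2,3,7], [2,4,8], [2,6,8], [3,4,5], [3,5,7], [5,6,8], [5,7,8]

so the chain groups are C_0 ≅ Z^9, C_1 ≅ Z^27, C_2 ≅ Z^18.

The boundary map ∂_1: C_1 → C_0 is given by ∂[p,q] = [q] − [p].
The resulting 9×27 matrix has rank 8, and its Smith normal form has invariant factors (1,1,1,1,1,1,1,1).

∂_2: C_2 → C_1 sends each 2-simplex [p,q,r] to [q,r] − [p,r] + [p,q]. For instance
  ∂[5,6,8] = [6,8] − [5,8] + [5,6],
  ∂[0,1,6] = [1,6] − [0,6] + [0,1].
This gives a 27×18 integer matrix of rank 17; reducing to Smith normal form yields diagonal entries (1,1,1,1,1,1,1,1,1,1,1,1,1,1,1,1,1).

Computing H_k = (kernel of ∂_k) / (image of ∂_{k+1}):

  H_0: rank C_0 − rank ∂_1 = 9 − 8 = 1, and the invariant factors of ∂_1 are all 1, so H_0 ≅ Z.
  H_1: rank ker ∂_1 − rank ∂_2 = (27 − 8) − 17 = 2, and the invariant factors of ∂_2 are all 1, so H_1 ≅ Z^2.
  H_2: rank ker ∂_2 − rank ∂_3 = (18 − 17) − 0 = 1, and there is no ∂_3, so H_2 ≅ Z.

As a check, the Euler characteristic is 9 − 27 + 18 = 0, which agrees with 1 − 2 + 1 = 0.
(K is a triangulation of the torus T^2.)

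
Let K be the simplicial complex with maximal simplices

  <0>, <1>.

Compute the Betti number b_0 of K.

Take the total order 0 < 1 on the vertex set. Then K (dimension 0) consists of the simplices:

  0-simplices (2): [0], [1]

giving chain groups C_0 ≅ Z^2.

From H_k ≅ ker(∂_k) / im(∂_{k+1}) we obtain:

  H_0: rank C_0 − rank ∂_1 = 2 − 0 = 2, and there is no ∂_1, so H_0 = Z^2.

Hence the Betti numbers are b_0 = 2.

b_0 = 2.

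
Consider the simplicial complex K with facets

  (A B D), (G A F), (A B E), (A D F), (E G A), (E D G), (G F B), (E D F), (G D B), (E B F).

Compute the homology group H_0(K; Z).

H_0 ≅ Z.

Order the vertices as A < B < D < E < F < G. Listing each simplex with vertices in this order, K has dimension 2 with simplices:

  0-simplices (6): A, B, D, E, F, G
  1-simplices (15): AB, AD, AE, AF, AG, BD, BE, BF, BG, DE, DF, DG, EF, EG, FG
  2-simplices (10): ABD, ABE, ADF, AEG, AFG, BDG, BEF, BFG, DEF, DEG

giving chain groups C_0 ≅ Z^6, C_1 ≅ Z^15, C_2 ≅ Z^10.

Boundary ∂_1: C_1 → C_0 maps an edge to its endpoints' difference, ∂[p,q] = q − p. For instance
  ∂AD = D − A.
This gives a 6×15 integer matrix of rank 5; reducing to Smith normal form yields diagonal entries (1,1,1,1,1).

Boundary ∂_2: C_2 → C_1 sends each 2-simplex [p,q,r] to [q,r] − [p,r] + [p,q]. For instance
  ∂BDG = DG − BG + BD,
  ∂BFG = FG − BG + BF.
The resulting 15×10 matrix has rank 10, and its Smith normal form has invariant factors (1,1,1,1,1,1,1,1,1,2).

Computing H_k = (kernel of ∂_k) / (image of ∂_{k+1}):

  H_0: rank C_0 − rank ∂_1 = 6 − 5 = 1, and the invariant factors of ∂_1 are all 1, so H_0 = Z.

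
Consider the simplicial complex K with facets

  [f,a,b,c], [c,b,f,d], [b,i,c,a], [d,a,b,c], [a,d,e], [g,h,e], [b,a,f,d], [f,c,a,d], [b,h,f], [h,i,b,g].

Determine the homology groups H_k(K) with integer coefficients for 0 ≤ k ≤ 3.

H_0 ≅ Z,  H_1 ≅ Z,  H_2 = 0,  H_3 ≅ Z.

K has 9 vertices, 23 edges, 20 triangles, 7 3-simplices.
rank ∂_0 = 0, rank ∂_1 = 8 ⇒ b_0 = 9 − 0 − 8 = 1; all invariant factors of ∂_1 are 1 so no torsion. So H_0 = Z.
rank ∂_1 = 8, rank ∂_2 = 14 ⇒ b_1 = 23 − 8 − 14 = 1; all invariant factors of ∂_2 are 1 so no torsion. So H_1 = Z.
rank ∂_2 = 14, rank ∂_3 = 6 ⇒ b_2 = 20 − 14 − 6 = 0; all invariant factors of ∂_3 are 1 so no torsion. So H_2 = 0.
rank ∂_3 = 6, rank ∂_4 = 0 ⇒ b_3 = 7 − 6 − 0 = 1. So H_3 = Z.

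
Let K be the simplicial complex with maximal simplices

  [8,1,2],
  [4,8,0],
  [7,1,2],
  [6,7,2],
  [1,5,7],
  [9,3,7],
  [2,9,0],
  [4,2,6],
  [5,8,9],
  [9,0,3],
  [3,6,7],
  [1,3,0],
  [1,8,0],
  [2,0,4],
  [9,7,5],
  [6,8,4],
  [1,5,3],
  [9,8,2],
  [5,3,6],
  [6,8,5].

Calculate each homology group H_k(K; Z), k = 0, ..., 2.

Fix the vertex order 0 < 1 < 2 < 3 < 4 < 5 < 6 < 7 < 8 < 9 and write every simplex with vertices in increasing order. Then dim K = 2 and the simplices of K are:

  0-simplices (10): [0], [1], [2], [3], [4], [5], [6], [7], [8], [9]
  1-simplices (30): (30 of them)
  2-simplices (20): (20 of them)

so the chain groups are C_0 ≅ Z^10, C_1 ≅ Z^30, C_2 ≅ Z^20.

The boundary map ∂_1: C_1 → C_0 is given by ∂[p,q] = [q] − [p]. For instance
  ∂[2,7] = [7] − [2].
The resulting 10×30 matrix has rank 9, and its Smith normal form has invariant factors (1,1,1,1,1,1,1,1,1).

∂_2: C_2 → C_1 maps a triangle to the signed sum of its edges. For instance
  ∂[0,4,8] = [4,8] − [0,8] + [0,4],
  ∂[0,1,8] = [1,8] − [0,8] + [0,1].
This gives a 30×20 integer matrix of rank 20; reducing to Smith normal form yields diagonal entries (1,1,1,1,1,1,1,1,1,1,1,1,1,1,1,1,1,1,1,2).

Now H_k = ker ∂_k / im ∂_{k+1}, so:

  H_0: rank C_0 − rank ∂_1 = 10 − 9 = 1, and the invariant factors of ∂_1 are all 1, so H_0 ≅ Z.
  H_1: rank ker ∂_1 − rank ∂_2 = (30 − 9) − 20 = 1, and ∂_2 has invariant factor 2 > 1, so H_1 ≅ Z ⊕ Z/2.
  H_2: rank ker ∂_2 − rank ∂_3 = (20 − 20) − 0 = 0, and there is no ∂_3, so H_2 ≅ 0.

H_0 ≅ Z,  H_1 ≅ Z ⊕ Z/2,  H_2 = 0.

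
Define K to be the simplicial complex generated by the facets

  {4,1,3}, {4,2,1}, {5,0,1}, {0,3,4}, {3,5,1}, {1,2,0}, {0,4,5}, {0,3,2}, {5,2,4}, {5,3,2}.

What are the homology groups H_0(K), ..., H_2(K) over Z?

H_0 = Z,  H_1 = Z/2,  H_2 = 0.

Fix the vertex order 0 < 1 < 2 < 3 < 4 < 5 and write every simplex with vertices in increasing order. Then dim K = 2 and the simplices of K are:

  0-simplices (6): [0], [1], [2], [3], [4], [5]
  1-simplices (15): [0,1], [0,2], [0,3], [0,4], [0,5], [1,2], [1,3], [1,4], [1,5], [2,3], [2,4], [2,5], [3,4], [3,5], [4,5]
  2-simplices (10): [0,1,2], [0,1,5], [0,2,3], [0,3,4], [0,4,5], [1,2,4], [1,3,4], [1,3,5], [2,3,5], [2,4,5]

giving chain groups C_0 ≅ Z^6, C_1 ≅ Z^15, C_2 ≅ Z^10.

Boundary ∂_1: C_1 → C_0 maps an edge to its endpoints' difference, ∂[p,q] = q − p. For instance
  ∂[0,2] = [2] − [0].
As a 6×15 matrix over Z this has rank 5, with invariant factors (1,1,1,1,1).

∂_2: C_2 → C_1 acts by ∂[p,q,r] = [q,r] − [p,r] + [p,q]. For instance
  ∂[0,4,5] = [4,5] − [0,5] + [0,4],
  ∂[1,3,5] = [3,5] − [1,5] + [1,3].
As a 15×10 matrix over Z this has rank 10, with invariant factors (1,1,1,1,1,1,1,1,1,2).

From H_k ≅ ker(∂_k) / im(∂_{k+1}) we obtain:

  H_0: rank C_0 − rank ∂_1 = 6 − 5 = 1, and the invariant factors of ∂_1 are all 1, so H_0 ≅ Z.
  H_1: rank ker ∂_1 − rank ∂_2 = (15 − 5) − 10 = 0, and ∂_2 has invariant factor 2 > 1, so H_1 ≅ Z/2.
  H_2: rank ker ∂_2 − rank ∂_3 = (10 − 10) − 0 = 0, and there is no ∂_3, so H_2 ≅ 0.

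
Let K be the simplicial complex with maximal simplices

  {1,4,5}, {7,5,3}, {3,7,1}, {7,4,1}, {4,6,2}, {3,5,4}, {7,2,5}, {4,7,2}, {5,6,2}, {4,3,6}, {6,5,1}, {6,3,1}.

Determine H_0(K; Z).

Order the vertices as 1 < 2 < 3 < 4 < 5 < 6 < 7. Listing each simplex with vertices in this order, K has dimension 2 with simplices:

  0-simplices (7): [1], [2], [3], [4], [5], [6], [7]
  1-simplices (18): [1,3], [1,4], [1,5], [1,6], [1,7], [2,4], [2,5], [2,6], [2,7], [3,4], [3,5], [3,6], [3,7], [4,5], [4,6], [4,7], [5,6], [5,7]
  2-simplices (12): [1,3,6], [1,3,7], [1,4,5], [1,4,7], [1,5,6], [2,4,6], [2,4,7], [2,5,6], [2,5,7], [3,4,5], [3,4,6], [3,5,7]

giving chain groups C_0 ≅ Z^7, C_1 ≅ Z^18, C_2 ≅ Z^12.

The boundary map ∂_1: C_1 → C_0 is given by ∂[p,q] = [q] − [p]. For instance
  ∂[1,4] = [4] − [1].
This gives a 7×18 integer matrix of rank 6; reducing to Smith normal form yields diagonal entries (1,1,1,1,1,1).

Boundary ∂_2: C_2 → C_1 acts by ∂[p,q,r] = [q,r] − [p,r] + [p,q]. For instance
  ∂[2,4,6] = [4,6] − [2,6] + [2,4],
  ∂[3,4,5] = [4,5] − [3,5] + [3,4].
The 18×12 boundary matrix has rank 12 and Smith normal form diag(1,1,1,1,1,1,1,1,1,1,1,2).

From H_k ≅ ker(∂_k) / im(∂_{k+1}) we obtain:

  H_0: rank C_0 − rank ∂_1 = 7 − 6 = 1, and the invariant factors of ∂_1 are all 1, so H_0 = Z.

(K is a triangulation of the real projective plane RP^2.)

H_0 ≅ Z.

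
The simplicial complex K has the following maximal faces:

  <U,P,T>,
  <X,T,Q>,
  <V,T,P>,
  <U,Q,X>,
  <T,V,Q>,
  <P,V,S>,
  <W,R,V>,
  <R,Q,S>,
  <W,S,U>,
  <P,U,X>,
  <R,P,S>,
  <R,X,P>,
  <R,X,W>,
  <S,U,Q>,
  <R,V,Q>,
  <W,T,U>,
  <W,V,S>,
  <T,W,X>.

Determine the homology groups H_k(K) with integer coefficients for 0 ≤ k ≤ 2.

K has 9 vertices, 27 edges, 18 triangles.
rank ∂_0 = 0, rank ∂_1 = 8 ⇒ b_0 = 9 − 0 − 8 = 1; all invariant factors of ∂_1 are 1 so no torsion. So H_0 = Z.
rank ∂_1 = 8, rank ∂_2 = 18 ⇒ b_1 = 27 − 8 − 18 = 1; ∂_2 has invariant factor(s) [2] giving torsion. So H_1 = Z ⊕ Z_2.
rank ∂_2 = 18, rank ∂_3 = 0 ⇒ b_2 = 18 − 18 − 0 = 0. So H_2 = 0.

H_0 ≅ Z,  H_1 ≅ Z ⊕ Z_2,  H_2 = 0.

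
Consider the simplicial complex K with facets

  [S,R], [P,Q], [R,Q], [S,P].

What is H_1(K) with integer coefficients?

H_1 ≅ Z.

Fix the vertex order P < Q < R < S and write every simplex with vertices in increasing order. Then dim K = 1 and the simplices of K are:

  0-simplices (4): P, Q, R, S
  1-simplices (4): PQ, PS, QR, RS

so the chain groups are C_0 ≅ Z^4, C_1 ≅ Z^4.

∂_1: C_1 → C_0 sends each edge [p,q] (with p < q) to q − p. For instance
  ∂PQ = Q − P.
As a 4×4 matrix over Z this has rank 3, with invariant factors (1,1,1).

Computing H_k = (kernel of ∂_k) / (image of ∂_{k+1}):

  H_1: rank ker ∂_1 − rank ∂_2 = (4 − 3) − 0 = 1, and there is no ∂_2, so H_1 ≅ Z.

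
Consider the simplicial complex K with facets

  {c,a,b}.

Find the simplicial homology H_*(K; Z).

Fix the vertex order a < b < c and write every simplex with vertices in increasing order. Then dim K = 2 and the simplices of K are:

  0-simplices (3): a, b, c
  1-simplices (3): ab, ac, bc
  2-simplices (1): abc

giving chain groups C_0 ≅ Z^3, C_1 ≅ Z^3, C_2 ≅ Z^1.

Boundary ∂_1: C_1 → C_0 sends each edge [p,q] (with p < q) to q − p. For instance
  ∂bc = c − b.
The 3×3 boundary matrix has rank 2 and Smith normal form diag(1,1).

The boundary map ∂_2: C_2 → C_1 sends each 2-simplex [p,q,r] to [q,r] − [p,r] + [p,q]. For instance
  ∂abc = bc − ac + ab.
As a 3×1 matrix over Z this has rank 1, with invariant factors (1).

From H_k ≅ ker(∂_k) / im(∂_{k+1}) we obtain:

  H_0: rank C_0 − rank ∂_1 = 3 − 2 = 1, and the invariant factors of ∂_1 are all 1, so H_0 ≅ Z.
  H_1: rank ker ∂_1 − rank ∂_2 = (3 − 2) − 1 = 0, and the invariant factors of ∂_2 are all 1, so H_1 ≅ 0.
  H_2: rank ker ∂_2 − rank ∂_3 = (1 − 1) − 0 = 0, and there is no ∂_3, so H_2 ≅ 0.

(K is a triangulation of the 2-simplex.)

H_0 ≅ Z,  H_1 = 0,  H_2 = 0.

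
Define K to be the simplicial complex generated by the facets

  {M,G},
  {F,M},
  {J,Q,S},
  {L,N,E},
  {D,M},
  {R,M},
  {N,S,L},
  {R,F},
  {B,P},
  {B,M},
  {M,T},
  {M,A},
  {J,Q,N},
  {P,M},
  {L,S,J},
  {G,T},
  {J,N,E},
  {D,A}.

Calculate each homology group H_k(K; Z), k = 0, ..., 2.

Take the total order A < B < D < E < F < G < J < L < M < N < P < Q < R < S < T on the vertex set. Then K (dimension 2) consists of the simplices:

  0-simplices (15): A, B, D, E, F, G, J, L, M, N, P, Q, R, S, T
  1-simplices (24): AD, AM, BM, BP, DM, EJ, EL, EN, FM, FR, GM, GT, JL, JN, JQ, JS, LN, LS, MP, MR, MT, NQ, NS, QS
  2-simplices (6): EJN, ELN, JLS, JNQ, JQS, LNS

so the chain groups are C_0 ≅ Z^15, C_1 ≅ Z^24, C_2 ≅ Z^6.

∂_1: C_1 → C_0 is given by ∂[p,q] = [q] − [p].
As a 15×24 matrix over Z this has rank 13, with invariant factors (1,1,1,1,1,1,1,1,1,1,1,1,1).

The boundary map ∂_2: C_2 → C_1 acts by ∂[p,q,r] = [q,r] − [p,r] + [p,q]. For instance
  ∂JQS = QS − JS + JQ,
  ∂LNS = NS − LS + LN.
The resulting 24×6 matrix has rank 6, and its Smith normal form has invariant factors (1,1,1,1,1,1).

Computing H_k = (kernel of ∂_k) / (image of ∂_{k+1}):

  H_0: rank C_0 − rank ∂_1 = 15 − 13 = 2, and the invariant factors of ∂_1 are all 1, so H_0 ≅ Z^2.
  H_1: rank ker ∂_1 − rank ∂_2 = (24 − 13) − 6 = 5, and the invariant factors of ∂_2 are all 1, so H_1 ≅ Z^5.
  H_2: rank ker ∂_2 − rank ∂_3 = (6 − 6) − 0 = 0, and there is no ∂_3, so H_2 ≅ 0.

H_0 ≅ Z^2,  H_1 ≅ Z^5,  H_2 = 0.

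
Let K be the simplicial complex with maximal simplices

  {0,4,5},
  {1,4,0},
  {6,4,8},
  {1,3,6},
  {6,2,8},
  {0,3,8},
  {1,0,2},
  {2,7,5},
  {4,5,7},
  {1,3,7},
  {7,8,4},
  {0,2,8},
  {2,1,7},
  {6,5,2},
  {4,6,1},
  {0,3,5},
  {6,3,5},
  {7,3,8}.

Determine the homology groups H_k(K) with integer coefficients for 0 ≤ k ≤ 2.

Fix the vertex order 0 < 1 < 2 < 3 < 4 < 5 < 6 < 7 < 8 and write every simplex with vertices in increasing order. Then dim K = 2 and the simplices of K are:

  0-simplices (9): [0], [1], [2], [3], [4], [5], [6], [7], [8]
  1-simplices (27): (27 of them)
  2-simplices (18): [0,1,2], [0,1,4], [0,2,8], [0,3,5], [0,3,8], [0,4,5], [1,2,7], [1,3,6], [1,3,7], [1,4,6], [2,5,6], [2,5,7], [2,6,8], [3,5,6], [3,7,8], [4,5,7], [4,6,8], [4,7,8]

Hence C_0 ≅ Z^9, C_1 ≅ Z^27, C_2 ≅ Z^18.

∂_1: C_1 → C_0 maps an edge to its endpoints' difference, ∂[p,q] = q − p. For instance
  ∂[3,6] = [6] − [3].
As a 9×27 matrix over Z this has rank 8, with invariant factors (1,1,1,1,1,1,1,1).

∂_2: C_2 → C_1 sends each 2-simplex [p,q,r] to [q,r] − [p,r] + [p,q]. For instance
  ∂[0,4,5] = [4,5] − [0,5] + [0,4],
  ∂[1,4,6] = [4,6] − [1,6] + [1,4].
The resulting 27×18 matrix has rank 17, and its Smith normal form has invariant factors (1,1,1,1,1,1,1,1,1,1,1,1,1,1,1,1,1).

Computing H_k = (kernel of ∂_k) / (image of ∂_{k+1}):

  H_0: rank C_0 − rank ∂_1 = 9 − 8 = 1, and the invariant factors of ∂_1 are all 1, so H_0 = Z.
  H_1: rank ker ∂_1 − rank ∂_2 = (27 − 8) − 17 = 2, and the invariant factors of ∂_2 are all 1, so H_1 = Z^2.
  H_2: rank ker ∂_2 − rank ∂_3 = (18 − 17) − 0 = 1, and there is no ∂_3, so H_2 = Z.

H_0 ≅ Z,  H_1 ≅ Z^2,  H_2 ≅ Z.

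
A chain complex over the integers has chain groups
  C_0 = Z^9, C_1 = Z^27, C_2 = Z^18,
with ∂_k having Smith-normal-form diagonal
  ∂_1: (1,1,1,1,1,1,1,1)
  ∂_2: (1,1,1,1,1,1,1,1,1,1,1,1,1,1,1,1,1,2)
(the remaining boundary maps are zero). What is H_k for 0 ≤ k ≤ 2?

H_0: b_0 = 9 − 0 − 8 = 1; torsion from ∂_1 factors > 1: none. So H_0 ≅ Z.
H_1: b_1 = 27 − 8 − 18 = 1; torsion from ∂_2 factors > 1: [2]. So H_1 ≅ Z ⊕ Z_2.
H_2: b_2 = 18 − 18 − 0 = 0; torsion from ∂_3 factors > 1: none. So H_2 ≅ 0.

H_0 ≅ Z,  H_1 ≅ Z ⊕ Z_2,  H_2 = 0.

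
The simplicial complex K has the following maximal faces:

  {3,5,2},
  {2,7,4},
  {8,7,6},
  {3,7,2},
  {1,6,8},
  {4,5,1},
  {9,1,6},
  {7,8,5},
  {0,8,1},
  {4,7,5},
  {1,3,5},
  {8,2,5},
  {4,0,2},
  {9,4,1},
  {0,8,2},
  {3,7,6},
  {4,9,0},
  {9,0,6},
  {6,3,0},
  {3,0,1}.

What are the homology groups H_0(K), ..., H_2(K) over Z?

Fix the vertex order 0 < 1 < 2 < 3 < 4 < 5 < 6 < 7 < 8 < 9 and write every simplex with vertices in increasing order. Then dim K = 2 and the simplices of K are:

  0-simplices (10): [0], [1], [2], [3], [4], [5], [6], [7], [8], [9]
  1-simplices (30): (30 of them)
  2-simplices (20): (20 of them)

so the chain groups are C_0 ≅ Z^10, C_1 ≅ Z^30, C_2 ≅ Z^20.

The boundary map ∂_1: C_1 → C_0 sends each edge [p,q] (with p < q) to q − p.
The 10×30 boundary matrix has rank 9 and Smith normal form diag(1,1,1,1,1,1,1,1,1).

Boundary ∂_2: C_2 → C_1 sends each 2-simplex [p,q,r] to [q,r] − [p,r] + [p,q]. For instance
  ∂[0,2,8] = [2,8] − [0,8] + [0,2],
  ∂[1,4,5] = [4,5] − [1,5] + [1,4].
The 30×20 boundary matrix has rank 20 and Smith normal form diag(1,1,1,1,1,1,1,1,1,1,1,1,1,1,1,1,1,1,1,2).

From H_k ≅ ker(∂_k) / im(∂_{k+1}) we obtain:

  H_0: rank C_0 − rank ∂_1 = 10 − 9 = 1, and the invariant factors of ∂_1 are all 1, so H_0 ≅ Z.
  H_1: rank ker ∂_1 − rank ∂_2 = (30 − 9) − 20 = 1, and ∂_2 has invariant factor 2 > 1, so H_1 ≅ Z ⊕ Z/2.
  H_2: rank ker ∂_2 − rank ∂_3 = (20 − 20) − 0 = 0, and there is no ∂_3, so H_2 ≅ 0.

As a check, the Euler characteristic is 10 − 30 + 20 = 0, which agrees with 1 − 1 + 0 = 0.
(K is a triangulation of the Klein bottle.)

H_0 = Z,  H_1 = Z ⊕ Z/2,  H_2 = 0.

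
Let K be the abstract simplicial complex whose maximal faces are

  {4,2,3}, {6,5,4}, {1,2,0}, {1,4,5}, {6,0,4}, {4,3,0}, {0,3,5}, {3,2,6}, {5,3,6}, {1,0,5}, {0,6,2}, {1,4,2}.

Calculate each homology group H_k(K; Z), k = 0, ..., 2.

H_0 ≅ Z,  H_1 ≅ Z_2,  H_2 = 0.

Order the vertices as 0 < 1 < 2 < 3 < 4 < 5 < 6. Listing each simplex with vertices in this order, K has dimension 2 with simplices:

  0-simplices (7): [0], [1], [2], [3], [4], [5], [6]
  1-simplices (18): [0,1], [0,2], [0,3], [0,4], [0,5], [0,6], [1,2], [1,4], [1,5], [2,3], [2,4], [2,6], [3,4], [3,5], [3,6], [4,5], [4,6], [5,6]
  2-simplices (12): [0,1,2], [0,1,5], [0,2,6], [0,3,4], [0,3,5], [0,4,6], [1,2,4], [1,4,5], [2,3,4], [2,3,6], [3,5,6], [4,5,6]

so the chain groups are C_0 ≅ Z^7, C_1 ≅ Z^18, C_2 ≅ Z^12.

Boundary ∂_1: C_1 → C_0 maps an edge to its endpoints' difference, ∂[p,q] = q − p.
This gives a 7×18 integer matrix of rank 6; reducing to Smith normal form yields diagonal entries (1,1,1,1,1,1).

Boundary ∂_2: C_2 → C_1 maps a triangle to the signed sum of its edges. For instance
  ∂[2,3,6] = [3,6] − [2,6] + [2,3],
  ∂[0,3,5] = [3,5] − [0,5] + [0,3].
The 18×12 boundary matrix has rank 12 and Smith normal form diag(1,1,1,1,1,1,1,1,1,1,1,2).

Reading off H_k = ker ∂_k / im ∂_{k+1}:

  H_0: rank C_0 − rank ∂_1 = 7 − 6 = 1, and the invariant factors of ∂_1 are all 1, so H_0 = Z.
  H_1: rank ker ∂_1 − rank ∂_2 = (18 − 6) − 12 = 0, and ∂_2 has invariant factor 2 > 1, so H_1 = Z_2.
  H_2: rank ker ∂_2 − rank ∂_3 = (12 − 12) − 0 = 0, and there is no ∂_3, so H_2 = 0.

As a check, the Euler characteristic is 7 − 18 + 12 = 1, which agrees with 1 − 0 + 0 = 1.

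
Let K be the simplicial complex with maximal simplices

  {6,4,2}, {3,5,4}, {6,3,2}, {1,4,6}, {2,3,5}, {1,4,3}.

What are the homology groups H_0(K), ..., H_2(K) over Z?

H_0 = Z,  H_1 = Z,  H_2 = 0.

Order the vertices as 1 < 2 < 3 < 4 < 5 < 6. Listing each simplex with vertices in this order, K has dimension 2 with simplices:

  0-simplices (6): [1], [2], [3], [4], [5], [6]
  1-simplices (12): [1,3], [1,4], [1,6], [2,3], [2,4], [2,5], [2,6], [3,4], [3,5], [3,6], [4,5], [4,6]
  2-simplices (6): [1,3,4], [1,4,6], [2,3,5], [2,3,6], [2,4,6], [3,4,5]

giving chain groups C_0 ≅ Z^6, C_1 ≅ Z^12, C_2 ≅ Z^6.

∂_1: C_1 → C_0 is given by ∂[p,q] = [q] − [p]. For instance
  ∂[4,5] = [5] − [4].
This gives a 6×12 integer matrix of rank 5; reducing to Smith normal form yields diagonal entries (1,1,1,1,1).

Boundary ∂_2: C_2 → C_1 acts by ∂[p,q,r] = [q,r] − [p,r] + [p,q]. For instance
  ∂[1,3,4] = [3,4] − [1,4] + [1,3],
  ∂[1,4,6] = [4,6] − [1,6] + [1,4].
The resulting 12×6 matrix has rank 6, and its Smith normal form has invariant factors (1,1,1,1,1,1).

Computing H_k = (kernel of ∂_k) / (image of ∂_{k+1}):

  H_0: rank C_0 − rank ∂_1 = 6 − 5 = 1, and the invariant factors of ∂_1 are all 1, so H_0 ≅ Z.
  H_1: rank ker ∂_1 − rank ∂_2 = (12 − 5) − 6 = 1, and the invariant factors of ∂_2 are all 1, so H_1 ≅ Z.
  H_2: rank ker ∂_2 − rank ∂_3 = (6 − 6) − 0 = 0, and there is no ∂_3, so H_2 ≅ 0.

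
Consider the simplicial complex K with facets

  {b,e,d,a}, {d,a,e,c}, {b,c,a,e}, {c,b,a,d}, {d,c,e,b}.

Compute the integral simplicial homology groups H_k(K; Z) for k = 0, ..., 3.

Take the total order a < b < c < d < e on the vertex set. Then K (dimension 3) consists of the simplices:

  0-simplices (5): a, b, c, d, e
  1-simplices (10): ab, ac, ad, ae, bc, bd, be, cd, ce, de
  2-simplices (10): abc, abd, abe, acd, ace, ade, bcd, bce, bde, cde
  3-simplices (5): abcd, abce, abde, acde, bcde

Hence C_0 ≅ Z^5, C_1 ≅ Z^10, C_2 ≅ Z^10, C_3 ≅ Z^5.

Boundary ∂_1: C_1 → C_0 is given by ∂[p,q] = [q] − [p]. For instance
  ∂bd = d − b.
The resulting 5×10 matrix has rank 4, and its Smith normal form has invariant factors (1,1,1,1).

The boundary map ∂_2: C_2 → C_1 maps a triangle to the signed sum of its edges. For instance
  ∂abe = be − ae + ab,
  ∂ace = ce − ae + ac.
The 10×10 boundary matrix has rank 6 and Smith normal form diag(1,1,1,1,1,1).

Boundary ∂_3: C_3 → C_2 sends each 3-simplex σ to the alternating sum Σ_i (−1)^i (σ with its i-th vertex removed). For instance
  ∂bcde = cde − bde + bce − bcd,
  ∂acde = cde − ade + ace − acd.
This gives a 10×5 integer matrix of rank 4; reducing to Smith normal form yields diagonal entries (1,1,1,1).

Computing H_k = (kernel of ∂_k) / (image of ∂_{k+1}):

  H_0: rank C_0 − rank ∂_1 = 5 − 4 = 1, and the invariant factors of ∂_1 are all 1, so H_0 ≅ Z.
  H_1: rank ker ∂_1 − rank ∂_2 = (10 − 4) − 6 = 0, and the invariant factors of ∂_2 are all 1, so H_1 ≅ 0.
  H_2: rank ker ∂_2 − rank ∂_3 = (10 − 6) − 4 = 0, and the invariant factors of ∂_3 are all 1, so H_2 ≅ 0.
  H_3: rank ker ∂_3 − rank ∂_4 = (5 − 4) − 0 = 1, and there is no ∂_4, so H_3 ≅ Z.

H_0 ≅ Z,  H_1 = 0,  H_2 = 0,  H_3 ≅ Z.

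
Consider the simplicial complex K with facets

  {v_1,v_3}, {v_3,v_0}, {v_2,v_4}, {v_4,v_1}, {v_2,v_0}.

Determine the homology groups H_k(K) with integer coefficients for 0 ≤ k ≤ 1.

Order the vertices as v_0 < v_1 < v_2 < v_3 < v_4. Listing each simplex with vertices in this order, K has dimension 1 with simplices:

  0-simplices (5): [v_0], [v_1], [v_2], [v_3], [v_4]
  1-simplices (5): [v_0,v_2], [v_0,v_3], [v_1,v_3], [v_1,v_4], [v_2,v_4]

Hence C_0 ≅ Z^5, C_1 ≅ Z^5.

∂_1: C_1 → C_0 maps an edge to its endpoints' difference, ∂[p,q] = q − p.
The 5×5 boundary matrix has rank 4 and Smith normal form diag(1,1,1,1).

Reading off H_k = ker ∂_k / im ∂_{k+1}:

  H_0: rank C_0 − rank ∂_1 = 5 − 4 = 1, and the invariant factors of ∂_1 are all 1, so H_0 ≅ Z.
  H_1: rank ker ∂_1 − rank ∂_2 = (5 − 4) − 0 = 1, and there is no ∂_2, so H_1 ≅ Z.

(K is a triangulation of the circle S^1.)

H_0 ≅ Z,  H_1 ≅ Z.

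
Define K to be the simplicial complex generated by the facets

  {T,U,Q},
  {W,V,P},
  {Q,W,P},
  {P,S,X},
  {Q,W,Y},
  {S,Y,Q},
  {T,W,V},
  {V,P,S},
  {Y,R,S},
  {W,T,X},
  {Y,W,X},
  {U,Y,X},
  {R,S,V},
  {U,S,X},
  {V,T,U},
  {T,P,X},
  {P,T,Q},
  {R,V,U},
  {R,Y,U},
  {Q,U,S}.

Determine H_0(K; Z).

Order the vertices as P < Q < R < S < T < U < V < W < X < Y. Listing each simplex with vertices in this order, K has dimension 2 with simplices:

  0-simplices (10): P, Q, R, S, T, U, V, W, X, Y
  1-simplices (30): PQ, PS, PT, PV, PW, PX, QS, QT, QU, QW, QY, RS, RU, RV, RY, SU, SV, SX, SY, TU, TV, TW, TX, UV, UX, UY, VW, WX, WY, XY
  2-simplices (20): PQT, PQW, PSV, PSX, PTX, PVW, QSU, QSY, QTU, QWY, RSV, RSY, RUV, RUY, SUX, TUV, TVW, TWX, UXY, WXY

giving chain groups C_0 ≅ Z^10, C_1 ≅ Z^30, C_2 ≅ Z^20.

Boundary ∂_1: C_1 → C_0 sends each edge [p,q] (with p < q) to q − p.
The resulting 10×30 matrix has rank 9, and its Smith normal form has invariant factors (1,1,1,1,1,1,1,1,1).

∂_2: C_2 → C_1 sends each 2-simplex [p,q,r] to [q,r] − [p,r] + [p,q]. For instance
  ∂RUV = UV − RV + RU,
  ∂SUX = UX − SX + SU.
As a 30×20 matrix over Z this has rank 20, with invariant factors (1,1,1,1,1,1,1,1,1,1,1,1,1,1,1,1,1,1,1,2).

Now H_k = ker ∂_k / im ∂_{k+1}, so:

  H_0: rank C_0 − rank ∂_1 = 10 − 9 = 1, and the invariant factors of ∂_1 are all 1, so H_0 ≅ Z.

(K is a triangulation of the Klein bottle.)

H_0 ≅ Z.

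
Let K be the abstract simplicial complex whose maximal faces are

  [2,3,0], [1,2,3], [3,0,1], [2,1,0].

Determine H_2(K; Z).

K has 4 vertices, 6 edges, 4 triangles.
rank ∂_2 = 3, rank ∂_3 = 0 ⇒ b_2 = 4 − 3 − 0 = 1. So H_2 = Z.

H_2 ≅ Z.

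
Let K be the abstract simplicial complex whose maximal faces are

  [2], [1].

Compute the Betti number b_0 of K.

b_0 = 2.

Order the vertices as 1 < 2. Listing each simplex with vertices in this order, K has dimension 0 with simplices:

  0-simplices (2): [1], [2]

Hence C_0 ≅ Z^2.

Computing H_k = (kernel of ∂_k) / (image of ∂_{k+1}):

  H_0: rank C_0 − rank ∂_1 = 2 − 0 = 2, and there is no ∂_1, so H_0 = Z^2.

(K is a triangulation of a set of 2 points.)

Hence the Betti numbers are b_0 = 2.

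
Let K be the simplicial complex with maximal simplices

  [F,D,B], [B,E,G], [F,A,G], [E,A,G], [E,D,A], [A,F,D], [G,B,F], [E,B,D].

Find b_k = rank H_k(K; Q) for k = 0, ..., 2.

b_0 = 1, b_1 = 0, b_2 = 1.

Take the total order A < B < D < E < F < G on the vertex set. Then K (dimension 2) consists of the simplices:

  0-simplices (6): A, B, D, E, F, G
  1-simplices (12): AD, AE, AF, AG, BD, BE, BF, BG, DE, DF, EG, FG
  2-simplices (8): ADE, ADF, AEG, AFG, BDE, BDF, BEG, BFG

so the chain groups are C_0 ≅ Z^6, C_1 ≅ Z^12, C_2 ≅ Z^8.

Boundary ∂_1: C_1 → C_0 is given by ∂[p,q] = [q] − [p].
As a 6×12 matrix over Z this has rank 5, with invariant factors (1,1,1,1,1).

Boundary ∂_2: C_2 → C_1 maps a triangle to the signed sum of its edges. For instance
  ∂AFG = FG − AG + AF,
  ∂BEG = EG − BG + BE.
The resulting 12×8 matrix has rank 7, and its Smith normal form has invariant factors (1,1,1,1,1,1,1).

Reading off H_k = ker ∂_k / im ∂_{k+1}:

  H_0: rank C_0 − rank ∂_1 = 6 − 5 = 1, and the invariant factors of ∂_1 are all 1, so H_0 = Z.
  H_1: rank ker ∂_1 − rank ∂_2 = (12 − 5) − 7 = 0, and the invariant factors of ∂_2 are all 1, so H_1 = 0.
  H_2: rank ker ∂_2 − rank ∂_3 = (8 − 7) − 0 = 1, and there is no ∂_3, so H_2 = Z.

As a check, the Euler characteristic is 6 − 12 + 8 = 2, which agrees with 1 − 0 + 1 = 2.
(K is a triangulation of the 2-sphere S^2.)

Hence the Betti numbers are b_0 = 1, b_1 = 0, b_2 = 1.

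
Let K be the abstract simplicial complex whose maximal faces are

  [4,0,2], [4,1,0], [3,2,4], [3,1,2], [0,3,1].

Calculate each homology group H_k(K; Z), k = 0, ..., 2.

H_0 = Z,  H_1 = Z,  H_2 = 0.

Fix the vertex order 0 < 1 < 2 < 3 < 4 and write every simplex with vertices in increasing order. Then dim K = 2 and the simplices of K are:

  0-simplices (5): [0], [1], [2], [3], [4]
  1-simplices (10): [0,1], [0,2], [0,3], [0,4], [1,2], [1,3], [1,4], [2,3], [2,4], [3,4]
  2-simplices (5): [0,1,3], [0,1,4], [0,2,4], [1,2,3], [2,3,4]

Hence C_0 ≅ Z^5, C_1 ≅ Z^10, C_2 ≅ Z^5.

Boundary ∂_1: C_1 → C_0 sends each edge [p,q] (with p < q) to q − p.
The 5×10 boundary matrix has rank 4 and Smith normal form diag(1,1,1,1).

Boundary ∂_2: C_2 → C_1 maps a triangle to the signed sum of its edges. For instance
  ∂[0,1,4] = [1,4] − [0,4] + [0,1],
  ∂[2,3,4] = [3,4] − [2,4] + [2,3].
This gives a 10×5 integer matrix of rank 5; reducing to Smith normal form yields diagonal entries (1,1,1,1,1).

From H_k ≅ ker(∂_k) / im(∂_{k+1}) we obtain:

  H_0: rank C_0 − rank ∂_1 = 5 − 4 = 1, and the invariant factors of ∂_1 are all 1, so H_0 = Z.
  H_1: rank ker ∂_1 − rank ∂_2 = (10 − 4) − 5 = 1, and the invariant factors of ∂_2 are all 1, so H_1 = Z.
  H_2: rank ker ∂_2 − rank ∂_3 = (5 − 5) − 0 = 0, and there is no ∂_3, so H_2 = 0.

As a check, the Euler characteristic is 5 − 10 + 5 = 0, which agrees with 1 − 1 + 0 = 0.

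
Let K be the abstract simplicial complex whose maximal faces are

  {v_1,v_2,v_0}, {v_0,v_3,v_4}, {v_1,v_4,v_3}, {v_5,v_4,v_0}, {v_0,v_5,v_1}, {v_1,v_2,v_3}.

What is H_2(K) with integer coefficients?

Fix the vertex order v_0 < v_1 < v_2 < v_3 < v_4 < v_5 and write every simplex with vertices in increasing order. Then dim K = 2 and the simplices of K are:

  0-simplices (6): [v_0], [v_1], [v_2], [v_3], [v_4], [v_5]
  1-simplices (12): [v_0,v_1], [v_0,v_2], [v_0,v_3], [v_0,v_4], [v_0,v_5], [v_1,v_2], [v_1,v_3], [v_1,v_4], [v_1,v_5], [v_2,v_3], [v_3,v_4], [v_4,v_5]
  2-simplices (6): [v_0,v_1,v_2], [v_0,v_1,v_5], [v_0,v_3,v_4], [v_0,v_4,v_5], [v_1,v_2,v_3], [v_1,v_3,v_4]

giving chain groups C_0 ≅ Z^6, C_1 ≅ Z^12, C_2 ≅ Z^6.

The boundary map ∂_1: C_1 → C_0 sends each edge [p,q] (with p < q) to q − p. For instance
  ∂[v_0,v_4] = [v_4] − [v_0].
The resulting 6×12 matrix has rank 5, and its Smith normal form has invariant factors (1,1,1,1,1).

The boundary map ∂_2: C_2 → C_1 sends each 2-simplex [p,q,r] to [q,r] − [p,r] + [p,q]. For instance
  ∂[v_0,v_4,v_5] = [v_4,v_5] − [v_0,v_5] + [v_0,v_4],
  ∂[v_0,v_1,v_2] = [v_1,v_2] − [v_0,v_2] + [v_0,v_1].
The resulting 12×6 matrix has rank 6, and its Smith normal form has invariant factors (1,1,1,1,1,1).

From H_k ≅ ker(∂_k) / im(∂_{k+1}) we obtain:

  H_2: rank ker ∂_2 − rank ∂_3 = (6 − 6) − 0 = 0, and there is no ∂_3, so H_2 ≅ 0.

H_2 ≅ 0.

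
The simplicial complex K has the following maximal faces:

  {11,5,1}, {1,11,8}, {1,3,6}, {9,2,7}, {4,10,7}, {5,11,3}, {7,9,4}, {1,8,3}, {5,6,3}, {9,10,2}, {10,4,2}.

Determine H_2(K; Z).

H_2 = 0.

K has 11 vertices, 22 edges, 11 triangles.
rank ∂_2 = 11, rank ∂_3 = 0 ⇒ b_2 = 11 − 11 − 0 = 0. So H_2 = 0.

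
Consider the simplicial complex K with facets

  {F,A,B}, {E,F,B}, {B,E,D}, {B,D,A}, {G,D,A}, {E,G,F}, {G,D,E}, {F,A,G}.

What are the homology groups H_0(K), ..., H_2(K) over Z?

H_0 ≅ Z,  H_1 = 0,  H_2 ≅ Z.

Take the total order A < B < D < E < F < G on the vertex set. Then K (dimension 2) consists of the simplices:

  0-simplices (6): A, B, D, E, F, G
  1-simplices (12): AB, AD, AF, AG, BD, BE, BF, DE, DG, EF, EG, FG
  2-simplices (8): ABD, ABF, ADG, AFG, BDE, BEF, DEG, EFG

Hence C_0 ≅ Z^6, C_1 ≅ Z^12, C_2 ≅ Z^8.

∂_1: C_1 → C_0 maps an edge to its endpoints' difference, ∂[p,q] = q − p. For instance
  ∂AG = G − A.
The 6×12 boundary matrix has rank 5 and Smith normal form diag(1,1,1,1,1).

Boundary ∂_2: C_2 → C_1 acts by ∂[p,q,r] = [q,r] − [p,r] + [p,q]. For instance
  ∂BDE = DE − BE + BD,
  ∂ADG = DG − AG + AD.
The 12×8 boundary matrix has rank 7 and Smith normal form diag(1,1,1,1,1,1,1).

From H_k ≅ ker(∂_k) / im(∂_{k+1}) we obtain:

  H_0: rank C_0 − rank ∂_1 = 6 − 5 = 1, and the invariant factors of ∂_1 are all 1, so H_0 ≅ Z.
  H_1: rank ker ∂_1 − rank ∂_2 = (12 − 5) − 7 = 0, and the invariant factors of ∂_2 are all 1, so H_1 ≅ 0.
  H_2: rank ker ∂_2 − rank ∂_3 = (8 − 7) − 0 = 1, and there is no ∂_3, so H_2 ≅ Z.

As a check, the Euler characteristic is 6 − 12 + 8 = 2, which agrees with 1 − 0 + 1 = 2.
(K is a triangulation of the 2-sphere S^2.)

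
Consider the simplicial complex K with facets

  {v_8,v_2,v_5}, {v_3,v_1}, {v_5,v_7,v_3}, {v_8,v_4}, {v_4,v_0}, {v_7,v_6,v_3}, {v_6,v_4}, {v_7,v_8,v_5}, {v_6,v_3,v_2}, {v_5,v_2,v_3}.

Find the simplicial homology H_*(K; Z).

We work with the vertex ordering v_0 < v_1 < v_2 < v_3 < v_4 < v_5 < v_6 < v_7 < v_8. The simplices of K, each written with vertices in increasing order, are:

  0-simplices (9): [v_0], [v_1], [v_2], [v_3], [v_4], [v_5], [v_6], [v_7], [v_8]
  1-simplices (15): (15 of them)
  2-simplices (6): [v_2,v_3,v_5], [v_2,v_3,v_6], [v_2,v_5,v_8], [v_3,v_5,v_7], [v_3,v_6,v_7], [v_5,v_7,v_8]

so the chain groups are C_0 ≅ Z^9, C_1 ≅ Z^15, C_2 ≅ Z^6.

The boundary map ∂_1: C_1 → C_0 sends each edge [p,q] (with p < q) to q − p. For instance
  ∂[v_3,v_7] = [v_7] − [v_3].
This gives a 9×15 integer matrix of rank 8; reducing to Smith normal form yields diagonal entries (1,1,1,1,1,1,1,1).

Boundary ∂_2: C_2 → C_1 maps a triangle to the signed sum of its edges. For instance
  ∂[v_3,v_6,v_7] = [v_6,v_7] − [v_3,v_7] + [v_3,v_6],
  ∂[v_5,v_7,v_8] = [v_7,v_8] − [v_5,v_8] + [v_5,v_7].
As a 15×6 matrix over Z this has rank 6, with invariant factors (1,1,1,1,1,1).

Now H_k = ker ∂_k / im ∂_{k+1}, so:

  H_0: rank C_0 − rank ∂_1 = 9 − 8 = 1, and the invariant factors of ∂_1 are all 1, so H_0 ≅ Z.
  H_1: rank ker ∂_1 − rank ∂_2 = (15 − 8) − 6 = 1, and the invariant factors of ∂_2 are all 1, so H_1 ≅ Z.
  H_2: rank ker ∂_2 − rank ∂_3 = (6 − 6) − 0 = 0, and there is no ∂_3, so H_2 ≅ 0.

H_0 = Z,  H_1 = Z,  H_2 = 0.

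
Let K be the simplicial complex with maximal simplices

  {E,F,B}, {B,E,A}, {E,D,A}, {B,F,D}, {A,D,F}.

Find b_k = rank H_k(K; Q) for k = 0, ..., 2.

K has 5 vertices, 10 edges, 5 triangles.
rank ∂_0 = 0, rank ∂_1 = 4 ⇒ b_0 = 5 − 0 − 4 = 1; all invariant factors of ∂_1 are 1 so no torsion. So H_0 ≅ Z.
rank ∂_1 = 4, rank ∂_2 = 5 ⇒ b_1 = 10 − 4 − 5 = 1; all invariant factors of ∂_2 are 1 so no torsion. So H_1 ≅ Z.
rank ∂_2 = 5, rank ∂_3 = 0 ⇒ b_2 = 5 − 5 − 0 = 0. So H_2 ≅ 0.

b_0 = 1, b_1 = 1, b_2 = 0.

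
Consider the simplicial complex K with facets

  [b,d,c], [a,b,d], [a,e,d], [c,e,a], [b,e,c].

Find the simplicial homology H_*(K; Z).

Fix the vertex order a < b < c < d < e and write every simplex with vertices in increasing order. Then dim K = 2 and the simplices of K are:

  0-simplices (5): a, b, c, d, e
  1-simplices (10): ab, ac, ad, ae, bc, bd, be, cd, ce, de
  2-simplices (5): abd, ace, ade, bcd, bce

Hence C_0 ≅ Z^5, C_1 ≅ Z^10, C_2 ≅ Z^5.

The boundary map ∂_1: C_1 → C_0 sends each edge [p,q] (with p < q) to q − p. For instance
  ∂de = e − d.
The resulting 5×10 matrix has rank 4, and its Smith normal form has invariant factors (1,1,1,1).

The boundary map ∂_2: C_2 → C_1 sends each 2-simplex [p,q,r] to [q,r] − [p,r] + [p,q]. For instance
  ∂abd = bd − ad + ab,
  ∂bcd = cd − bd + bc.
The resulting 10×5 matrix has rank 5, and its Smith normal form has invariant factors (1,1,1,1,1).

Now H_k = ker ∂_k / im ∂_{k+1}, so:

  H_0: rank C_0 − rank ∂_1 = 5 − 4 = 1, and the invariant factors of ∂_1 are all 1, so H_0 ≅ Z.
  H_1: rank ker ∂_1 − rank ∂_2 = (10 − 4) − 5 = 1, and the invariant factors of ∂_2 are all 1, so H_1 ≅ Z.
  H_2: rank ker ∂_2 − rank ∂_3 = (5 − 5) − 0 = 0, and there is no ∂_3, so H_2 ≅ 0.

H_0 = Z,  H_1 = Z,  H_2 = 0.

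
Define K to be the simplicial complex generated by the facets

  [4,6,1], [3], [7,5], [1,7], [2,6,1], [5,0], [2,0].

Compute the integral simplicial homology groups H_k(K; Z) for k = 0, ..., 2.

Order the vertices as 0 < 1 < 2 < 3 < 4 < 5 < 6 < 7. Listing each simplex with vertices in this order, K has dimension 2 with simplices:

  0-simplices (8): [0], [1], [2], [3], [4], [5], [6], [7]
  1-simplices (9): [0,2], [0,5], [1,2], [1,4], [1,6], [1,7], [2,6], [4,6], [5,7]
  2-simplices (2): [1,2,6], [1,4,6]

Hence C_0 ≅ Z^8, C_1 ≅ Z^9, C_2 ≅ Z^2.

The boundary map ∂_1: C_1 → C_0 sends each edge [p,q] (with p < q) to q − p.
As a 8×9 matrix over Z this has rank 6, with invariant factors (1,1,1,1,1,1).

Boundary ∂_2: C_2 → C_1 acts by ∂[p,q,r] = [q,r] − [p,r] + [p,q]. For instance
  ∂[1,4,6] = [4,6] − [1,6] + [1,4],
  ∂[1,2,6] = [2,6] − [1,6] + [1,2].
This gives a 9×2 integer matrix of rank 2; reducing to Smith normal form yields diagonal entries (1,1).

From H_k ≅ ker(∂_k) / im(∂_{k+1}) we obtain:

  H_0: rank C_0 − rank ∂_1 = 8 − 6 = 2, and the invariant factors of ∂_1 are all 1, so H_0 ≅ Z^2.
  H_1: rank ker ∂_1 − rank ∂_2 = (9 − 6) − 2 = 1, and the invariant factors of ∂_2 are all 1, so H_1 ≅ Z.
  H_2: rank ker ∂_2 − rank ∂_3 = (2 − 2) − 0 = 0, and there is no ∂_3, so H_2 ≅ 0.

As a check, the Euler characteristic is 8 − 9 + 2 = 1, which agrees with 2 − 1 + 0 = 1.

H_0 ≅ Z^2,  H_1 ≅ Z,  H_2 = 0.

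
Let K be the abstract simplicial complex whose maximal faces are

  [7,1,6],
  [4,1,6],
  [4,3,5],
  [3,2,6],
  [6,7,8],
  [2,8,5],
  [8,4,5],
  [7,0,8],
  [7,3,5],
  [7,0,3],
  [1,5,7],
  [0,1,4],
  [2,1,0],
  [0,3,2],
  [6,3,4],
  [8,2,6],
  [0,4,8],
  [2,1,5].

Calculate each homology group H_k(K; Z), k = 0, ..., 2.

H_0 = Z,  H_1 = Z^2,  H_2 = Z.

Take the total order 0 < 1 < 2 < 3 < 4 < 5 < 6 < 7 < 8 on the vertex set. Then K (dimension 2) consists of the simplices:

  0-simplices (9): [0], [1], [2], [3], [4], [5], [6], [7], [8]
  1-simplices (27): (27 of them)
  2-simplices (18): [0,1,2], [0,1,4], [0,2,3], [0,3,7], [0,4,8], [0,7,8], [1,2,5], [1,4,6], [1,5,7], [1,6,7], [2,3,6], [2,5,8], [2,6,8], [3,4,5], [3,4,6], [3,5,7], [4,5,8], [6,7,8]

Hence C_0 ≅ Z^9, C_1 ≅ Z^27, C_2 ≅ Z^18.

The boundary map ∂_1: C_1 → C_0 is given by ∂[p,q] = [q] − [p].
This gives a 9×27 integer matrix of rank 8; reducing to Smith normal form yields diagonal entries (1,1,1,1,1,1,1,1).

The boundary map ∂_2: C_2 → C_1 acts by ∂[p,q,r] = [q,r] − [p,r] + [p,q]. For instance
  ∂[2,5,8] = [5,8] − [2,8] + [2,5],
  ∂[0,2,3] = [2,3] − [0,3] + [0,2].
The resulting 27×18 matrix has rank 17, and its Smith normal form has invariant factors (1,1,1,1,1,1,1,1,1,1,1,1,1,1,1,1,1).

Reading off H_k = ker ∂_k / im ∂_{k+1}:

  H_0: rank C_0 − rank ∂_1 = 9 − 8 = 1, and the invariant factors of ∂_1 are all 1, so H_0 = Z.
  H_1: rank ker ∂_1 − rank ∂_2 = (27 − 8) − 17 = 2, and the invariant factors of ∂_2 are all 1, so H_1 = Z^2.
  H_2: rank ker ∂_2 − rank ∂_3 = (18 − 17) − 0 = 1, and there is no ∂_3, so H_2 = Z.

(K is a triangulation of the torus T^2.)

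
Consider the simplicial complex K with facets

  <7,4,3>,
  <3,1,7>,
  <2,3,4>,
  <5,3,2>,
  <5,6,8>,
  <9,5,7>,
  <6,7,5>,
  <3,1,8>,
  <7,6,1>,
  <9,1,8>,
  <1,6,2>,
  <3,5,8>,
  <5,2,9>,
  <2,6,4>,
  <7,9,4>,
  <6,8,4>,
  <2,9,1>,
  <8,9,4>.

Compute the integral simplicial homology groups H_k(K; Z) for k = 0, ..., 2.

H_0 = Z,  H_1 = Z^2,  H_2 = Z.

We work with the vertex ordering 1 < 2 < 3 < 4 < 5 < 6 < 7 < 8 < 9. The simplices of K, each written with vertices in increasing order, are:

  0-simplices (9): [1], [2], [3], [4], [5], [6], [7], [8], [9]
  1-simplices (27): (27 of them)
  2-simplices (18): [1,2,6], [1,2,9], [1,3,7], [1,3,8], [1,6,7], [1,8,9], [2,3,4], [2,3,5], [2,4,6], [2,5,9], [3,4,7], [3,5,8], [4,6,8], [4,7,9], [4,8,9], [5,6,7], [5,6,8], [5,7,9]

so the chain groups are C_0 ≅ Z^9, C_1 ≅ Z^27, C_2 ≅ Z^18.

The boundary map ∂_1: C_1 → C_0 maps an edge to its endpoints' difference, ∂[p,q] = q − p. For instance
  ∂[1,7] = [7] − [1].
The resulting 9×27 matrix has rank 8, and its Smith normal form has invariant factors (1,1,1,1,1,1,1,1).

The boundary map ∂_2: C_2 → C_1 acts by ∂[p,q,r] = [q,r] − [p,r] + [p,q]. For instance
  ∂[1,2,9] = [2,9] − [1,9] + [1,2],
  ∂[2,4,6] = [4,6] − [2,6] + [2,4].
The 27×18 boundary matrix has rank 17 and Smith normal form diag(1,1,1,1,1,1,1,1,1,1,1,1,1,1,1,1,1).

Now H_k = ker ∂_k / im ∂_{k+1}, so:

  H_0: rank C_0 − rank ∂_1 = 9 − 8 = 1, and the invariant factors of ∂_1 are all 1, so H_0 = Z.
  H_1: rank ker ∂_1 − rank ∂_2 = (27 − 8) − 17 = 2, and the invariant factors of ∂_2 are all 1, so H_1 = Z^2.
  H_2: rank ker ∂_2 − rank ∂_3 = (18 − 17) − 0 = 1, and there is no ∂_3, so H_2 = Z.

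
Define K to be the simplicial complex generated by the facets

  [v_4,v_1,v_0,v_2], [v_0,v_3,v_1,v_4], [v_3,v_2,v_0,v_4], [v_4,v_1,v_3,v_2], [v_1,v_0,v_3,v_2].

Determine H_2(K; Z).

H_2 = 0.

K has 5 vertices, 10 edges, 10 triangles, 5 3-simplices.
rank ∂_2 = 6, rank ∂_3 = 4 ⇒ b_2 = 10 − 6 − 4 = 0; all invariant factors of ∂_3 are 1 so no torsion. So H_2 ≅ 0.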